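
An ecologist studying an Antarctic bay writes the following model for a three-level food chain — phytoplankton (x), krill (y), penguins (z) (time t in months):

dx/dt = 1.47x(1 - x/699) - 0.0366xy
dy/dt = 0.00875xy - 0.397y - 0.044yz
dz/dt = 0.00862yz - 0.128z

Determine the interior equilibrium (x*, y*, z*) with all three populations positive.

x* ≈ 441, y* ≈ 14.8, z* ≈ 78.6

From dz/dt = 0: 0.00862y* = 0.128, so y* = 14.8.
From dx/dt = 0: 1.47(1 - x*/699) = 0.0366·14.8, giving x* = 699·(1 - 0.37) = 441.
From dy/dt = 0: 0.00875·441 - 0.397 = 0.044z*, so z* = 3.46/0.044 = 78.6.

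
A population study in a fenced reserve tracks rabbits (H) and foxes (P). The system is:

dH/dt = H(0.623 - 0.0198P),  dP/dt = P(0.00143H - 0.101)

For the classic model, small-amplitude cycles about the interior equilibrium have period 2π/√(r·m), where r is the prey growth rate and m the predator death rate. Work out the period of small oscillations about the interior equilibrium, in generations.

T ≈ 25 generations

Here r = 0.623 and m = 0.101, so r·m = 0.0629.
ω = √0.0629 = 0.251 per generation, hence T = 2π/ω ≈ 25 generations.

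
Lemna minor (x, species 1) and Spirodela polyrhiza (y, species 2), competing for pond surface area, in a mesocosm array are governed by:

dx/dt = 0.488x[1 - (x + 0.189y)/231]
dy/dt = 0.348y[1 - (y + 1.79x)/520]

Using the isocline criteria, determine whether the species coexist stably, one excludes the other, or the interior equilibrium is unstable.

stable coexistence

Compare the nullcline intercepts: K1/α12 = 231/0.189 = 1220 > K2 = 520; K2/α21 = 520/1.79 = 291 > K1 = 231.
Since both inequalities hold, each species can invade when rare, so the interior equilibrium is stable.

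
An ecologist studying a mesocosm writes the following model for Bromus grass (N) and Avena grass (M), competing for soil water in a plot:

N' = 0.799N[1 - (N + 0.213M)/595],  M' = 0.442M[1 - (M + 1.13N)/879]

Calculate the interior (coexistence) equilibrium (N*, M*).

N* ≈ 537, M* ≈ 272

Setting both brackets to zero gives the nullclines N + 0.213M = 595 and 1.13N + M = 879.
Substituting M = 879 - 1.13N into the first: N(1 - 0.213·1.13) = 595 - 0.213·879.
So N* = 408/0.759 = 537, and then M* = 879 - 1.13·537 = 272.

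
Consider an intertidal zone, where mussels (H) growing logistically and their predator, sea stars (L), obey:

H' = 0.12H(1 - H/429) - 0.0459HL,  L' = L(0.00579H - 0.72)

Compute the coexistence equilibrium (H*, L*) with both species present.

From dL/dt = 0 with L > 0: 0.00579H* = 0.72, so H* = 124.
Substitute into dH/dt = 0: 0.12(1 - 124/429) = 0.0459L*.
The bracket is 0.71, giving L* = 0.0852/0.0459 = 1.86.

H* ≈ 124, L* ≈ 1.86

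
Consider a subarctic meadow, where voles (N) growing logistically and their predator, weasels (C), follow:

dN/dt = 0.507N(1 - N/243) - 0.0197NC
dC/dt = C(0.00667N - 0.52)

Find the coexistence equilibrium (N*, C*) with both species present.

From dC/dt = 0 with C > 0: 0.00667N* = 0.52, so N* = 78.
Substitute into dN/dt = 0: 0.507(1 - 78/243) = 0.0197C*.
The bracket is 0.679, giving C* = 0.344/0.0197 = 17.5.

N* ≈ 78, C* ≈ 17.5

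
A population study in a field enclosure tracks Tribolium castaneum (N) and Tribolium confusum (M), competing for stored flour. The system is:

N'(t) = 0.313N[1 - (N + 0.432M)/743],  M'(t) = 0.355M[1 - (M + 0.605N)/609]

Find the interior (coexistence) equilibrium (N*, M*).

N* ≈ 650, M* ≈ 216

Setting both brackets to zero gives the nullclines N + 0.432M = 743 and 0.605N + M = 609.
Substituting M = 609 - 0.605N into the first: N(1 - 0.432·0.605) = 743 - 0.432·609.
So N* = 480/0.739 = 650, and then M* = 609 - 0.605·650 = 216.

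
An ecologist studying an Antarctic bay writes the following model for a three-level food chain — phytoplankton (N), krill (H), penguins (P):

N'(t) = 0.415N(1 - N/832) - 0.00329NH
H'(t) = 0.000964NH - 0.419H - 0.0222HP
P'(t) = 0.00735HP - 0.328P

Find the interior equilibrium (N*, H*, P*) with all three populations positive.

N* ≈ 538, H* ≈ 44.6, P* ≈ 4.47

From dP/dt = 0: 0.00735H* = 0.328, so H* = 44.6.
From dN/dt = 0: 0.415(1 - N*/832) = 0.00329·44.6, giving N* = 832·(1 - 0.354) = 538.
From dH/dt = 0: 0.000964·538 - 0.419 = 0.0222P*, so P* = 0.0993/0.0222 = 4.47.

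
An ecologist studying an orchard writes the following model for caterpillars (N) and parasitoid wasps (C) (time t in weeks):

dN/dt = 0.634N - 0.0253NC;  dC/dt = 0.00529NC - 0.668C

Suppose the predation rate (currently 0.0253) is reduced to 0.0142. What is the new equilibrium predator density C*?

C* ≈ 44.6

At the interior fixed point, setting dN/dt = 0 with N > 0 fixes C* = (prey growth rate)/(NC coefficient) — independent of the other coefficients.
With the change, C* = 0.634/0.0142 = 44.6; it rises from 25.1.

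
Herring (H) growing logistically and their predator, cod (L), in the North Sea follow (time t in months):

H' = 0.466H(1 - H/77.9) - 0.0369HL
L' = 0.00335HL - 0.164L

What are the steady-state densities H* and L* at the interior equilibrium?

H* ≈ 49, L* ≈ 4.69

From dL/dt = 0 with L > 0: 0.00335H* = 0.164, so H* = 49.
Substitute into dH/dt = 0: 0.466(1 - 49/77.9) = 0.0369L*.
The bracket is 0.372, giving L* = 0.173/0.0369 = 4.69.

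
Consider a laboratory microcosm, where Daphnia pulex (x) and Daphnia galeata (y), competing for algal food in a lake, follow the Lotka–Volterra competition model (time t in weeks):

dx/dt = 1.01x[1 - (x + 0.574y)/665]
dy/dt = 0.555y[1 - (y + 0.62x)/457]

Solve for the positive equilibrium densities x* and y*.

Setting both brackets to zero gives the nullclines x + 0.574y = 665 and 0.62x + y = 457.
Substituting y = 457 - 0.62x into the first: x(1 - 0.574·0.62) = 665 - 0.574·457.
So x* = 403/0.644 = 625, and then y* = 457 - 0.62·625 = 69.4.

x* ≈ 625, y* ≈ 69.4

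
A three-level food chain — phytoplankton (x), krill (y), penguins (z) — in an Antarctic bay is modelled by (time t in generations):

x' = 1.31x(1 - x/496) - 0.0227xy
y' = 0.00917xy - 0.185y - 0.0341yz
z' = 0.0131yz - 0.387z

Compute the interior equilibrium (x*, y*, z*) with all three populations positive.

From dz/dt = 0: 0.0131y* = 0.387, so y* = 29.5.
From dx/dt = 0: 1.31(1 - x*/496) = 0.0227·29.5, giving x* = 496·(1 - 0.512) = 242.
From dy/dt = 0: 0.00917·242 - 0.185 = 0.0341z*, so z* = 2.03/0.0341 = 59.7.

x* ≈ 242, y* ≈ 29.5, z* ≈ 59.7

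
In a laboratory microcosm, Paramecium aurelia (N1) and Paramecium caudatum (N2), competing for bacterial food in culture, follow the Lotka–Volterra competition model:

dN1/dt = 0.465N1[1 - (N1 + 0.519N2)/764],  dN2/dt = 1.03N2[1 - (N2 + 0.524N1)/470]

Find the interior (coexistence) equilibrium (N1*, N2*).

Setting both brackets to zero gives the nullclines N1 + 0.519N2 = 764 and 0.524N1 + N2 = 470.
Substituting N2 = 470 - 0.524N1 into the first: N1(1 - 0.519·0.524) = 764 - 0.519·470.
So N1* = 520/0.728 = 714, and then N2* = 470 - 0.524·714 = 95.7.

N1* ≈ 714, N2* ≈ 95.7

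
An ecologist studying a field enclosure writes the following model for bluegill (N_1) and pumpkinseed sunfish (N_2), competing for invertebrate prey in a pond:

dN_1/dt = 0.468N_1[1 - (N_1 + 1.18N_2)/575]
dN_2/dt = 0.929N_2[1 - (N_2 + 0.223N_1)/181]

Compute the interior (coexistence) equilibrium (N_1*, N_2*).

N_1* ≈ 490, N_2* ≈ 71.6

Setting both brackets to zero gives the nullclines N_1 + 1.18N_2 = 575 and 0.223N_1 + N_2 = 181.
Substituting N_2 = 181 - 0.223N_1 into the first: N_1(1 - 1.18·0.223) = 575 - 1.18·181.
So N_1* = 361/0.737 = 490, and then N_2* = 181 - 0.223·490 = 71.6.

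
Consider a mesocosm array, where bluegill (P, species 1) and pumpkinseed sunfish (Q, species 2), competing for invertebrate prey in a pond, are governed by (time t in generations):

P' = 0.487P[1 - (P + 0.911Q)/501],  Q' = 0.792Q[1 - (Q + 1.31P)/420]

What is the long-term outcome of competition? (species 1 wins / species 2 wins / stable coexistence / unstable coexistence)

species 1 excludes species 2

Compare the nullcline intercepts: K1/α12 = 501/0.911 = 550 > K2 = 420; K2/α21 = 420/1.31 = 321 < K1 = 501.
Since the inequalities point opposite ways, species 1 can invade but species 2 cannot.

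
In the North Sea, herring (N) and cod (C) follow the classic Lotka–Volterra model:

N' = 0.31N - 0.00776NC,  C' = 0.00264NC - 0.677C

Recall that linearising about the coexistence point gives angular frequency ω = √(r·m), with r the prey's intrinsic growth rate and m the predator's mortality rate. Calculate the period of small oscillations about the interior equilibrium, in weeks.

Here r = 0.31 and m = 0.677, so r·m = 0.21.
ω = √0.21 = 0.458 per week, hence T = 2π/ω ≈ 13.7 weeks.

T ≈ 13.7 weeks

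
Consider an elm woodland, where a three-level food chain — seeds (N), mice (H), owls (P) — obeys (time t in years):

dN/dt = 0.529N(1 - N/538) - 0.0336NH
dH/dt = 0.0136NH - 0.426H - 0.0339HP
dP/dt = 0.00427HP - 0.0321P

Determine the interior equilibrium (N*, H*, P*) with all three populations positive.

From dP/dt = 0: 0.00427H* = 0.0321, so H* = 7.52.
From dN/dt = 0: 0.529(1 - N*/538) = 0.0336·7.52, giving N* = 538·(1 - 0.477) = 281.
From dH/dt = 0: 0.0136·281 - 0.426 = 0.0339P*, so P* = 3.4/0.0339 = 100.

N* ≈ 281, H* ≈ 7.52, P* ≈ 100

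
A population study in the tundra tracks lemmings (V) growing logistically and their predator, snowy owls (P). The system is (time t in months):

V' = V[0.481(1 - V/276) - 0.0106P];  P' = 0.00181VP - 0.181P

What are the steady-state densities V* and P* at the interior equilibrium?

V* ≈ 100, P* ≈ 28.9

From dP/dt = 0 with P > 0: 0.00181V* = 0.181, so V* = 100.
Substitute into dV/dt = 0: 0.481(1 - 100/276) = 0.0106P*.
The bracket is 0.638, giving P* = 0.307/0.0106 = 28.9.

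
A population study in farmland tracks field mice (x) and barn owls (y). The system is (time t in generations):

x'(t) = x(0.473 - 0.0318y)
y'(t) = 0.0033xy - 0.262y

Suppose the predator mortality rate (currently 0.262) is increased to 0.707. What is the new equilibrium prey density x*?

x* ≈ 214

At the interior fixed point, setting dy/dt = 0 with y > 0 fixes x* = (predator death rate)/(xy coefficient) — independent of the other coefficients.
With the change, x* = 0.707/0.0033 = 214; it rises from 79.4.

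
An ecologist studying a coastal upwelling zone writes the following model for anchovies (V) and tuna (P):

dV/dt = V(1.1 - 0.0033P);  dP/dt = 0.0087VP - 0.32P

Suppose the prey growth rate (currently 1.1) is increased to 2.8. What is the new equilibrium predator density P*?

At the interior fixed point, setting dV/dt = 0 with V > 0 fixes P* = (prey growth rate)/(VP coefficient) — independent of the other coefficients.
With the change, P* = 2.8/0.0033 = 848; it rises from 333.

P* ≈ 848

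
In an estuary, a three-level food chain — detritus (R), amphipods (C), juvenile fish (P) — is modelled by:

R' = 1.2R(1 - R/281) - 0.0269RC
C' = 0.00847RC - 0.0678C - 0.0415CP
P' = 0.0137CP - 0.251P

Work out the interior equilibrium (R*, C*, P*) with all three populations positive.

R* ≈ 166, C* ≈ 18.3, P* ≈ 32.2

From dP/dt = 0: 0.0137C* = 0.251, so C* = 18.3.
From dR/dt = 0: 1.2(1 - R*/281) = 0.0269·18.3, giving R* = 281·(1 - 0.411) = 166.
From dC/dt = 0: 0.00847·166 - 0.0678 = 0.0415P*, so P* = 1.33/0.0415 = 32.2.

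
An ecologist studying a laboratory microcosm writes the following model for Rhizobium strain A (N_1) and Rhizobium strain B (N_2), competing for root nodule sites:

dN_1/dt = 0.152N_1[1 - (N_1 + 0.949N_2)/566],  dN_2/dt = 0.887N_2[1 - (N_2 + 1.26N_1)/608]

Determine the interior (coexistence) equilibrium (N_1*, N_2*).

N_1* ≈ 56.2, N_2* ≈ 537

Setting both brackets to zero gives the nullclines N_1 + 0.949N_2 = 566 and 1.26N_1 + N_2 = 608.
Substituting N_2 = 608 - 1.26N_1 into the first: N_1(1 - 0.949·1.26) = 566 - 0.949·608.
So N_1* = -11/-0.196 = 56.2, and then N_2* = 608 - 1.26·56.2 = 537.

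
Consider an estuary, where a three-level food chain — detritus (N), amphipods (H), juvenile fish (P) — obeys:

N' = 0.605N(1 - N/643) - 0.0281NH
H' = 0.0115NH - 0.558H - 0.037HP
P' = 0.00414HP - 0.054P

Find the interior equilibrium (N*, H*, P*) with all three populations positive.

From dP/dt = 0: 0.00414H* = 0.054, so H* = 13.
From dN/dt = 0: 0.605(1 - N*/643) = 0.0281·13, giving N* = 643·(1 - 0.606) = 253.
From dH/dt = 0: 0.0115·253 - 0.558 = 0.037P*, so P* = 2.36/0.037 = 63.7.

N* ≈ 253, H* ≈ 13, P* ≈ 63.7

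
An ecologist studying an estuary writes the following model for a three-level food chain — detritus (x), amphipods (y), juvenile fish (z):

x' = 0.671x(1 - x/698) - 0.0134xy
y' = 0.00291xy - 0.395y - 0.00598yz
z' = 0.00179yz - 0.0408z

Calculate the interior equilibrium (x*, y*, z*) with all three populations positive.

From dz/dt = 0: 0.00179y* = 0.0408, so y* = 22.8.
From dx/dt = 0: 0.671(1 - x*/698) = 0.0134·22.8, giving x* = 698·(1 - 0.455) = 380.
From dy/dt = 0: 0.00291·380 - 0.395 = 0.00598z*, so z* = 0.712/0.00598 = 119.

x* ≈ 380, y* ≈ 22.8, z* ≈ 119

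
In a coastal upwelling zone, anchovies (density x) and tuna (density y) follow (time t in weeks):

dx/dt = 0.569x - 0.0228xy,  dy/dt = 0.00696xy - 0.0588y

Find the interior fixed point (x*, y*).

x* ≈ 8.45, y* ≈ 25

Set dy/dt = 0 with y > 0: 0.00696x - 0.0588 = 0, so x* = 0.0588/0.00696 = 8.45.
Set dx/dt = 0 with x > 0: 0.569 - 0.0228y = 0, so y* = 0.569/0.0228 = 25.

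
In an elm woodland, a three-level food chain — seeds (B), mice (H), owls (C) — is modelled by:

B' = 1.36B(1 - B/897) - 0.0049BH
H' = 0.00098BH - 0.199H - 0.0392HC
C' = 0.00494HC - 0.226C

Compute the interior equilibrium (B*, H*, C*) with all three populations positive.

B* ≈ 749, H* ≈ 45.7, C* ≈ 13.7

From dC/dt = 0: 0.00494H* = 0.226, so H* = 45.7.
From dB/dt = 0: 1.36(1 - B*/897) = 0.0049·45.7, giving B* = 897·(1 - 0.165) = 749.
From dH/dt = 0: 0.00098·749 - 0.199 = 0.0392C*, so C* = 0.535/0.0392 = 13.7.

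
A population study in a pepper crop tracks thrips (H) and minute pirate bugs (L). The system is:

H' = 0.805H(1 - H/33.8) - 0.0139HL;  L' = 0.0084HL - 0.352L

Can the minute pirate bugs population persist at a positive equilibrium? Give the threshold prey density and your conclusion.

Threshold H = 41.9; K < 41.9, so no, the predator goes extinct.

The predator equation gives dL/dt > 0 only when H > 0.352/0.0084 = 41.9.
Without the predator, H → K = 33.8. Since 33.8 < 41.9, the predator cannot invade.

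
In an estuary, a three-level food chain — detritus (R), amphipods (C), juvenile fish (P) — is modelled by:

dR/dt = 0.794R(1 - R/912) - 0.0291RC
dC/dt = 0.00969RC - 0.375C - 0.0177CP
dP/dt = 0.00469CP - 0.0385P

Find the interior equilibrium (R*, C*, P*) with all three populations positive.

R* ≈ 638, C* ≈ 8.21, P* ≈ 328

From dP/dt = 0: 0.00469C* = 0.0385, so C* = 8.21.
From dR/dt = 0: 0.794(1 - R*/912) = 0.0291·8.21, giving R* = 912·(1 - 0.301) = 638.
From dC/dt = 0: 0.00969·638 - 0.375 = 0.0177P*, so P* = 5.8/0.0177 = 328.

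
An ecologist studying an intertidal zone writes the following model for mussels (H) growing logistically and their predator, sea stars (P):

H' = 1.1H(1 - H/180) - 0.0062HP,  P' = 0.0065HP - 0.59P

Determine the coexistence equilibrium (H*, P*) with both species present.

H* ≈ 90.8, P* ≈ 88

From dP/dt = 0 with P > 0: 0.0065H* = 0.59, so H* = 90.8.
Substitute into dH/dt = 0: 1.1(1 - 90.8/180) = 0.0062P*.
The bracket is 0.496, giving P* = 0.545/0.0062 = 88.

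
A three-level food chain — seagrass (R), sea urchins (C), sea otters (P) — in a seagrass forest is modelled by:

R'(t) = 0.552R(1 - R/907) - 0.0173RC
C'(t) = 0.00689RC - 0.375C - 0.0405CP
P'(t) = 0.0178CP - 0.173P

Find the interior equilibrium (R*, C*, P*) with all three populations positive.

From dP/dt = 0: 0.0178C* = 0.173, so C* = 9.72.
From dR/dt = 0: 0.552(1 - R*/907) = 0.0173·9.72, giving R* = 907·(1 - 0.305) = 631.
From dC/dt = 0: 0.00689·631 - 0.375 = 0.0405P*, so P* = 3.97/0.0405 = 98.

R* ≈ 631, C* ≈ 9.72, P* ≈ 98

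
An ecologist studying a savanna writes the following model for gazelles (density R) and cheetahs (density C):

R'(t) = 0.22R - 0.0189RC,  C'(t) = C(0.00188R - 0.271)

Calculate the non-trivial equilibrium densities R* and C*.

R* ≈ 144, C* ≈ 11.6

Set dC/dt = 0 with C > 0: 0.00188R - 0.271 = 0, so R* = 0.271/0.00188 = 144.
Set dR/dt = 0 with R > 0: 0.22 - 0.0189C = 0, so C* = 0.22/0.0189 = 11.6.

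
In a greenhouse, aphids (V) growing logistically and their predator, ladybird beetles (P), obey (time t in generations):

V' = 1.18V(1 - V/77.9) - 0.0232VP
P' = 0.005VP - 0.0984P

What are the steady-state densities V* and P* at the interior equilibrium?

V* ≈ 19.7, P* ≈ 38

From dP/dt = 0 with P > 0: 0.005V* = 0.0984, so V* = 19.7.
Substitute into dV/dt = 0: 1.18(1 - 19.7/77.9) = 0.0232P*.
The bracket is 0.747, giving P* = 0.882/0.0232 = 38.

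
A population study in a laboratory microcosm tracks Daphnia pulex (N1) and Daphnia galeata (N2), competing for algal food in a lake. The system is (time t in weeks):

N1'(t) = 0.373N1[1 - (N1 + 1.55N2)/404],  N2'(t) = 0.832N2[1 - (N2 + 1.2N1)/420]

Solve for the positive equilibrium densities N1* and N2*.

N1* ≈ 287, N2* ≈ 75.3

Setting both brackets to zero gives the nullclines N1 + 1.55N2 = 404 and 1.2N1 + N2 = 420.
Substituting N2 = 420 - 1.2N1 into the first: N1(1 - 1.55·1.2) = 404 - 1.55·420.
So N1* = -247/-0.86 = 287, and then N2* = 420 - 1.2·287 = 75.3.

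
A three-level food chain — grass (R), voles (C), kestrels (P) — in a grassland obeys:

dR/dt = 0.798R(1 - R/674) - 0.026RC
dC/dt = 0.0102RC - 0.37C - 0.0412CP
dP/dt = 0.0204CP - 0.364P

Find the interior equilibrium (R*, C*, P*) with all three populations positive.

R* ≈ 282, C* ≈ 17.8, P* ≈ 60.9

From dP/dt = 0: 0.0204C* = 0.364, so C* = 17.8.
From dR/dt = 0: 0.798(1 - R*/674) = 0.026·17.8, giving R* = 674·(1 - 0.581) = 282.
From dC/dt = 0: 0.0102·282 - 0.37 = 0.0412P*, so P* = 2.51/0.0412 = 60.9.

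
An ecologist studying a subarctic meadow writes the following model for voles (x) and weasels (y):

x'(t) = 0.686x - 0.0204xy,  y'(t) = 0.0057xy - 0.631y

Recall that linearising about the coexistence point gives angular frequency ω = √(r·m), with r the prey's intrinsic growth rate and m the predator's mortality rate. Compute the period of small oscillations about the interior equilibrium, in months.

T ≈ 9.55 months

Here r = 0.686 and m = 0.631, so r·m = 0.433.
ω = √0.433 = 0.658 per month, hence T = 2π/ω ≈ 9.55 months.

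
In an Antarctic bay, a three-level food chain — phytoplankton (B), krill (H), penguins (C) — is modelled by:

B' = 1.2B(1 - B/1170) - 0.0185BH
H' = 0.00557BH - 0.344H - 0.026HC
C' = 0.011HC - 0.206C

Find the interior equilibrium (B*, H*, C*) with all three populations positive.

B* ≈ 832, H* ≈ 18.7, C* ≈ 165

From dC/dt = 0: 0.011H* = 0.206, so H* = 18.7.
From dB/dt = 0: 1.2(1 - B*/1170) = 0.0185·18.7, giving B* = 1170·(1 - 0.289) = 832.
From dH/dt = 0: 0.00557·832 - 0.344 = 0.026C*, so C* = 4.29/0.026 = 165.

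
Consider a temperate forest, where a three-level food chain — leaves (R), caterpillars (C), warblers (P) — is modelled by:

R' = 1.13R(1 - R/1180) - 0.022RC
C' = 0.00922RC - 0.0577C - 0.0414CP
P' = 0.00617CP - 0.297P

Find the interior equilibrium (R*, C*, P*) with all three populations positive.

R* ≈ 74.1, C* ≈ 48.1, P* ≈ 15.1

From dP/dt = 0: 0.00617C* = 0.297, so C* = 48.1.
From dR/dt = 0: 1.13(1 - R*/1180) = 0.022·48.1, giving R* = 1180·(1 - 0.937) = 74.1.
From dC/dt = 0: 0.00922·74.1 - 0.0577 = 0.0414P*, so P* = 0.626/0.0414 = 15.1.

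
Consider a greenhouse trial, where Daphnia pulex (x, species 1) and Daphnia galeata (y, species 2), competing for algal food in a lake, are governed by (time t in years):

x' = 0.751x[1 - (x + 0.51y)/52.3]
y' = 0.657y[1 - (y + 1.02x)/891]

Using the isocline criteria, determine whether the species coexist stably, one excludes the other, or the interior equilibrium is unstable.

species 2 excludes species 1

Compare the nullcline intercepts: K1/α12 = 52.3/0.51 = 103 < K2 = 891; K2/α21 = 891/1.02 = 874 > K1 = 52.3.
Since the inequalities point opposite ways, species 2 can invade but species 1 cannot.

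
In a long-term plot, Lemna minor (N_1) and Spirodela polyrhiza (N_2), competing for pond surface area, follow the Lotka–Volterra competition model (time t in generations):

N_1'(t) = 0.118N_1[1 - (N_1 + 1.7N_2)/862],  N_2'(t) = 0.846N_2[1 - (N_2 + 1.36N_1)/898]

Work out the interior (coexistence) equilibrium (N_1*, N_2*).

N_1* ≈ 507, N_2* ≈ 209

Setting both brackets to zero gives the nullclines N_1 + 1.7N_2 = 862 and 1.36N_1 + N_2 = 898.
Substituting N_2 = 898 - 1.36N_1 into the first: N_1(1 - 1.7·1.36) = 862 - 1.7·898.
So N_1* = -665/-1.31 = 507, and then N_2* = 898 - 1.36·507 = 209.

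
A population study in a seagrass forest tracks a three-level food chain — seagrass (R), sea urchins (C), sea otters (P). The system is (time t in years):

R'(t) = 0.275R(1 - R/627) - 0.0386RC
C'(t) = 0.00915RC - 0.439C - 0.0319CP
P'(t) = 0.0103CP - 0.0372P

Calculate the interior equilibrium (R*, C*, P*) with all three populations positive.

R* ≈ 309, C* ≈ 3.61, P* ≈ 74.9

From dP/dt = 0: 0.0103C* = 0.0372, so C* = 3.61.
From dR/dt = 0: 0.275(1 - R*/627) = 0.0386·3.61, giving R* = 627·(1 - 0.507) = 309.
From dC/dt = 0: 0.00915·309 - 0.439 = 0.0319P*, so P* = 2.39/0.0319 = 74.9.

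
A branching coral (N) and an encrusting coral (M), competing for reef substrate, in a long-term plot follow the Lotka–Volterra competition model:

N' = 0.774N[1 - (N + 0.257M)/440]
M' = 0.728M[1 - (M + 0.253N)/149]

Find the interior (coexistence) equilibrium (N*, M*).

N* ≈ 430, M* ≈ 40.3

Setting both brackets to zero gives the nullclines N + 0.257M = 440 and 0.253N + M = 149.
Substituting M = 149 - 0.253N into the first: N(1 - 0.257·0.253) = 440 - 0.257·149.
So N* = 402/0.935 = 430, and then M* = 149 - 0.253·430 = 40.3.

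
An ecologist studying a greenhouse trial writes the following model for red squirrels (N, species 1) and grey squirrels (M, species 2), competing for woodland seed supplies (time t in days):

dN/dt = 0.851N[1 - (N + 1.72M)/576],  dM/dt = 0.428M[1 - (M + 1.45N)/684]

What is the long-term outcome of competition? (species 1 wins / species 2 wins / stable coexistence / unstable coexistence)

Compare the nullcline intercepts: K1/α12 = 576/1.72 = 335 < K2 = 684; K2/α21 = 684/1.45 = 472 < K1 = 576.
Since both are reversed, neither can invade when rare; the interior point is a saddle.

unstable coexistence (outcome depends on initial conditions)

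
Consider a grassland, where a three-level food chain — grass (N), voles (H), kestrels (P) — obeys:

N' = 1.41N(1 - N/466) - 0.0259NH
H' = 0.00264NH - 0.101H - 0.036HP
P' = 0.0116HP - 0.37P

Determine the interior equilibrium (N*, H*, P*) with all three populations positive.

From dP/dt = 0: 0.0116H* = 0.37, so H* = 31.9.
From dN/dt = 0: 1.41(1 - N*/466) = 0.0259·31.9, giving N* = 466·(1 - 0.586) = 193.
From dH/dt = 0: 0.00264·193 - 0.101 = 0.036P*, so P* = 0.408/0.036 = 11.3.

N* ≈ 193, H* ≈ 31.9, P* ≈ 11.3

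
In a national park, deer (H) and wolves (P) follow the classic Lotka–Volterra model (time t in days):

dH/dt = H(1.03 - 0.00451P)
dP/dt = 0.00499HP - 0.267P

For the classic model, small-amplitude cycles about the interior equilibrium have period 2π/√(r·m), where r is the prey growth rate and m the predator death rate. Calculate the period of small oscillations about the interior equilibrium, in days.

T ≈ 12 days

Here r = 1.03 and m = 0.267, so r·m = 0.275.
ω = √0.275 = 0.524 per day, hence T = 2π/ω ≈ 12 days.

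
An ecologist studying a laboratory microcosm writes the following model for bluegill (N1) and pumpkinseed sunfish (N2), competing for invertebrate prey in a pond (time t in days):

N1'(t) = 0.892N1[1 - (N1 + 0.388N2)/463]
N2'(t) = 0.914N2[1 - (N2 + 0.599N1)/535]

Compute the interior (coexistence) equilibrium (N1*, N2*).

Setting both brackets to zero gives the nullclines N1 + 0.388N2 = 463 and 0.599N1 + N2 = 535.
Substituting N2 = 535 - 0.599N1 into the first: N1(1 - 0.388·0.599) = 463 - 0.388·535.
So N1* = 255/0.768 = 333, and then N2* = 535 - 0.599·333 = 336.

N1* ≈ 333, N2* ≈ 336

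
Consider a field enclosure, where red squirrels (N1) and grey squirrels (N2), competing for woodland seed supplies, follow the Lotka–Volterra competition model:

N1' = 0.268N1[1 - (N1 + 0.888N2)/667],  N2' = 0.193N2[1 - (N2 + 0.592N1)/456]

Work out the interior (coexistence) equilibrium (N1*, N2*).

N1* ≈ 553, N2* ≈ 129

Setting both brackets to zero gives the nullclines N1 + 0.888N2 = 667 and 0.592N1 + N2 = 456.
Substituting N2 = 456 - 0.592N1 into the first: N1(1 - 0.888·0.592) = 667 - 0.888·456.
So N1* = 262/0.474 = 553, and then N2* = 456 - 0.592·553 = 129.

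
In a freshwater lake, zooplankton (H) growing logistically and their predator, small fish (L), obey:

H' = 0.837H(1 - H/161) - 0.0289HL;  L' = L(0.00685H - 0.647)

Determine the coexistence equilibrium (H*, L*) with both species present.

H* ≈ 94.5, L* ≈ 12

From dL/dt = 0 with L > 0: 0.00685H* = 0.647, so H* = 94.5.
Substitute into dH/dt = 0: 0.837(1 - 94.5/161) = 0.0289L*.
The bracket is 0.413, giving L* = 0.346/0.0289 = 12.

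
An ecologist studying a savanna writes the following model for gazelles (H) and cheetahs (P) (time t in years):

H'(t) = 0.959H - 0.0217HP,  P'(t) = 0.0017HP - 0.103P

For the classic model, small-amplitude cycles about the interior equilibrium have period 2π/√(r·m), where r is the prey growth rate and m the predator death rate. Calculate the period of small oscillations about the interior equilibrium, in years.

T ≈ 20 years

Here r = 0.959 and m = 0.103, so r·m = 0.0988.
ω = √0.0988 = 0.314 per year, hence T = 2π/ω ≈ 20 years.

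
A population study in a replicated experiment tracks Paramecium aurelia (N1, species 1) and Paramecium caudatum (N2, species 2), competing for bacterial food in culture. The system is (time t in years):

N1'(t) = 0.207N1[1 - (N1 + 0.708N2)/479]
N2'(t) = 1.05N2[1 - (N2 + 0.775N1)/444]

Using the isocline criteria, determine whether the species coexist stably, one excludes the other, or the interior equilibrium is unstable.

stable coexistence

Compare the nullcline intercepts: K1/α12 = 479/0.708 = 677 > K2 = 444; K2/α21 = 444/0.775 = 573 > K1 = 479.
Since both inequalities hold, each species can invade when rare, so the interior equilibrium is stable.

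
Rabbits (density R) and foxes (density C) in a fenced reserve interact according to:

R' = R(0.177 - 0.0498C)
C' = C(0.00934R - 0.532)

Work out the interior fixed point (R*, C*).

R* ≈ 57, C* ≈ 3.55

Set dC/dt = 0 with C > 0: 0.00934R - 0.532 = 0, so R* = 0.532/0.00934 = 57.
Set dR/dt = 0 with R > 0: 0.177 - 0.0498C = 0, so C* = 0.177/0.0498 = 3.55.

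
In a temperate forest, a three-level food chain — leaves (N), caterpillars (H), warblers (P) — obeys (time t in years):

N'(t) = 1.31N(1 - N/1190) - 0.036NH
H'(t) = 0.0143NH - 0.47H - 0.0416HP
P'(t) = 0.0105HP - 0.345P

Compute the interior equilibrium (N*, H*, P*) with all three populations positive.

N* ≈ 115, H* ≈ 32.9, P* ≈ 28.4

From dP/dt = 0: 0.0105H* = 0.345, so H* = 32.9.
From dN/dt = 0: 1.31(1 - N*/1190) = 0.036·32.9, giving N* = 1190·(1 - 0.903) = 115.
From dH/dt = 0: 0.0143·115 - 0.47 = 0.0416P*, so P* = 1.18/0.0416 = 28.4.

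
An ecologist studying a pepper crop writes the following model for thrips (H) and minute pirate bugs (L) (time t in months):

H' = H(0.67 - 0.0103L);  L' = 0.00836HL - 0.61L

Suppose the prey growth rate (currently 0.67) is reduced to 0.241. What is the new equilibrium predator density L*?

L* ≈ 23.4

At the interior fixed point, setting dH/dt = 0 with H > 0 fixes L* = (prey growth rate)/(HL coefficient) — independent of the other coefficients.
With the change, L* = 0.241/0.0103 = 23.4; it falls from 65.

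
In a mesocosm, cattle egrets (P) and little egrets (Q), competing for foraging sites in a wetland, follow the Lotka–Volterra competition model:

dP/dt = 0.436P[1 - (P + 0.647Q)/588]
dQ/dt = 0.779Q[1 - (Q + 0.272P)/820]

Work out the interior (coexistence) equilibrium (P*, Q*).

Setting both brackets to zero gives the nullclines P + 0.647Q = 588 and 0.272P + Q = 820.
Substituting Q = 820 - 0.272P into the first: P(1 - 0.647·0.272) = 588 - 0.647·820.
So P* = 57.5/0.824 = 69.7, and then Q* = 820 - 0.272·69.7 = 801.

P* ≈ 69.7, Q* ≈ 801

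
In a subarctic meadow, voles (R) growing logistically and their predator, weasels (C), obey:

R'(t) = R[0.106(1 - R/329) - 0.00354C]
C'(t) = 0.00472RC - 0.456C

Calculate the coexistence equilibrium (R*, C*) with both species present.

From dC/dt = 0 with C > 0: 0.00472R* = 0.456, so R* = 96.6.
Substitute into dR/dt = 0: 0.106(1 - 96.6/329) = 0.00354C*.
The bracket is 0.706, giving C* = 0.0749/0.00354 = 21.2.

R* ≈ 96.6, C* ≈ 21.2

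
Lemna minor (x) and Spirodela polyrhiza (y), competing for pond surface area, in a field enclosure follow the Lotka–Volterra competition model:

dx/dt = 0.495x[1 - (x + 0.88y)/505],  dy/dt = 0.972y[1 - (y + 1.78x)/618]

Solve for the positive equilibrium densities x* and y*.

x* ≈ 68.6, y* ≈ 496

Setting both brackets to zero gives the nullclines x + 0.88y = 505 and 1.78x + y = 618.
Substituting y = 618 - 1.78x into the first: x(1 - 0.88·1.78) = 505 - 0.88·618.
So x* = -38.8/-0.566 = 68.6, and then y* = 618 - 1.78·68.6 = 496.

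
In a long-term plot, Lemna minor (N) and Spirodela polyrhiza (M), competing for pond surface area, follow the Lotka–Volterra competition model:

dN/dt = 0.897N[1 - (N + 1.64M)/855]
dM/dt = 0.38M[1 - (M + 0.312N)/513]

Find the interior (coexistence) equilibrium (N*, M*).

Setting both brackets to zero gives the nullclines N + 1.64M = 855 and 0.312N + M = 513.
Substituting M = 513 - 0.312N into the first: N(1 - 1.64·0.312) = 855 - 1.64·513.
So N* = 13.7/0.488 = 28, and then M* = 513 - 0.312·28 = 504.

N* ≈ 28, M* ≈ 504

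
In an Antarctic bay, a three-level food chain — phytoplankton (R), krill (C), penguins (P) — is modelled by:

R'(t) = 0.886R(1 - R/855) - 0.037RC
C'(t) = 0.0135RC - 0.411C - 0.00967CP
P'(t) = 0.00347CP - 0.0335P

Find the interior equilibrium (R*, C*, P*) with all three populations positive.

From dP/dt = 0: 0.00347C* = 0.0335, so C* = 9.65.
From dR/dt = 0: 0.886(1 - R*/855) = 0.037·9.65, giving R* = 855·(1 - 0.403) = 510.
From dC/dt = 0: 0.0135·510 - 0.411 = 0.00967P*, so P* = 6.48/0.00967 = 670.

R* ≈ 510, C* ≈ 9.65, P* ≈ 670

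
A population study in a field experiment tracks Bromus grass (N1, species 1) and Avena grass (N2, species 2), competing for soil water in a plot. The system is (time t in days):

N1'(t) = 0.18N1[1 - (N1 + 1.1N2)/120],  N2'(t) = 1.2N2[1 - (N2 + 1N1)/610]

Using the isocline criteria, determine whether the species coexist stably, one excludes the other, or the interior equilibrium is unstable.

Compare the nullcline intercepts: K1/α12 = 120/1.1 = 109 < K2 = 610; K2/α21 = 610/1 = 610 > K1 = 120.
Since the inequalities point opposite ways, species 2 can invade but species 1 cannot.

species 2 excludes species 1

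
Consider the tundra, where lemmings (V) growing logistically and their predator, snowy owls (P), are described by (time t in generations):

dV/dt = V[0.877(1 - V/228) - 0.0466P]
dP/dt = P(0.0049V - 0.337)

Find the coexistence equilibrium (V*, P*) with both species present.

V* ≈ 68.8, P* ≈ 13.1

From dP/dt = 0 with P > 0: 0.0049V* = 0.337, so V* = 68.8.
Substitute into dV/dt = 0: 0.877(1 - 68.8/228) = 0.0466P*.
The bracket is 0.698, giving P* = 0.612/0.0466 = 13.1.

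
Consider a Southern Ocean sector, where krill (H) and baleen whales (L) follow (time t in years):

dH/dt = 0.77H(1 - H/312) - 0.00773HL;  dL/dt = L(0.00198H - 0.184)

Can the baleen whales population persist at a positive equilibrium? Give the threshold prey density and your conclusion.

Threshold H = 92.9; K > 92.9, so yes, the predator persists.

The predator equation gives dL/dt > 0 only when H > 0.184/0.00198 = 92.9.
Without the predator, H → K = 312. Since 312 > 92.9, the predator can invade and persist.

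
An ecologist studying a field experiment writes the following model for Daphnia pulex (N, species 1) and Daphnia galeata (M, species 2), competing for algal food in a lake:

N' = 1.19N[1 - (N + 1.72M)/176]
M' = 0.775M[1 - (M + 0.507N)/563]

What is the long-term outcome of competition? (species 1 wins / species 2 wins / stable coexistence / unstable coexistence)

Compare the nullcline intercepts: K1/α12 = 176/1.72 = 102 < K2 = 563; K2/α21 = 563/0.507 = 1110 > K1 = 176.
Since the inequalities point opposite ways, species 2 can invade but species 1 cannot.

species 2 excludes species 1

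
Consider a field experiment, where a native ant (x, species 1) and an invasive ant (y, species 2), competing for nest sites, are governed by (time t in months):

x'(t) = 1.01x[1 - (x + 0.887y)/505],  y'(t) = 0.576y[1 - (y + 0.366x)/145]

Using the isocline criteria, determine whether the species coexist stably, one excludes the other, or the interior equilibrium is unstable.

Compare the nullcline intercepts: K1/α12 = 505/0.887 = 569 > K2 = 145; K2/α21 = 145/0.366 = 396 < K1 = 505.
Since the inequalities point opposite ways, species 1 can invade but species 2 cannot.

species 1 excludes species 2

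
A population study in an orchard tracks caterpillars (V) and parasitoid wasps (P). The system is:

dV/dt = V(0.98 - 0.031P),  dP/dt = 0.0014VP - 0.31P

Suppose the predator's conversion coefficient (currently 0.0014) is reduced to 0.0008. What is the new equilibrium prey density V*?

V* ≈ 388

At the interior fixed point, setting dP/dt = 0 with P > 0 fixes V* = (predator death rate)/(VP coefficient) — independent of the other coefficients.
With the change, V* = 0.31/0.0008 = 388; it rises from 221.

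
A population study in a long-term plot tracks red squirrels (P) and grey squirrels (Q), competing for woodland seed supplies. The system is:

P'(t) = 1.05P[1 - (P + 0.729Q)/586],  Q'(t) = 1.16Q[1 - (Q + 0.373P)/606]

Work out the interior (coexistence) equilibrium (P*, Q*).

P* ≈ 198, Q* ≈ 532

Setting both brackets to zero gives the nullclines P + 0.729Q = 586 and 0.373P + Q = 606.
Substituting Q = 606 - 0.373P into the first: P(1 - 0.729·0.373) = 586 - 0.729·606.
So P* = 144/0.728 = 198, and then Q* = 606 - 0.373·198 = 532.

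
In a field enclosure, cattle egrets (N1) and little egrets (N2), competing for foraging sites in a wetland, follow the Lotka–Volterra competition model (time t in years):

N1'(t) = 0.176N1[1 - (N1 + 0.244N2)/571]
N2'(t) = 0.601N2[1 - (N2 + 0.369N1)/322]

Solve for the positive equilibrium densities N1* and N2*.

N1* ≈ 541, N2* ≈ 122

Setting both brackets to zero gives the nullclines N1 + 0.244N2 = 571 and 0.369N1 + N2 = 322.
Substituting N2 = 322 - 0.369N1 into the first: N1(1 - 0.244·0.369) = 571 - 0.244·322.
So N1* = 492/0.91 = 541, and then N2* = 322 - 0.369·541 = 122.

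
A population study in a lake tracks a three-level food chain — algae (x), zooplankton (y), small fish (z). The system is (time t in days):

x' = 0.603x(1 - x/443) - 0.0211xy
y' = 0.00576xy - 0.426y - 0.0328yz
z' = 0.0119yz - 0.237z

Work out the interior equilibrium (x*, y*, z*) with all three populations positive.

From dz/dt = 0: 0.0119y* = 0.237, so y* = 19.9.
From dx/dt = 0: 0.603(1 - x*/443) = 0.0211·19.9, giving x* = 443·(1 - 0.697) = 134.
From dy/dt = 0: 0.00576·134 - 0.426 = 0.0328z*, so z* = 0.347/0.0328 = 10.6.

x* ≈ 134, y* ≈ 19.9, z* ≈ 10.6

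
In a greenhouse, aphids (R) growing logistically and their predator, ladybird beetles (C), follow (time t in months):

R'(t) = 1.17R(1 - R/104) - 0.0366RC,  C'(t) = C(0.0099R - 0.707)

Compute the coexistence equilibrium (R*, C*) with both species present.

R* ≈ 71.4, C* ≈ 10

From dC/dt = 0 with C > 0: 0.0099R* = 0.707, so R* = 71.4.
Substitute into dR/dt = 0: 1.17(1 - 71.4/104) = 0.0366C*.
The bracket is 0.313, giving C* = 0.367/0.0366 = 10.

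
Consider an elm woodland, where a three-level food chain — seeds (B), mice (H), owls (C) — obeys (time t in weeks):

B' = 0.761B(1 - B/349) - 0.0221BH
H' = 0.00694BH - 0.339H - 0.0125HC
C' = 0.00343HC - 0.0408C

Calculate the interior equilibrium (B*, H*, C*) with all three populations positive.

From dC/dt = 0: 0.00343H* = 0.0408, so H* = 11.9.
From dB/dt = 0: 0.761(1 - B*/349) = 0.0221·11.9, giving B* = 349·(1 - 0.345) = 228.
From dH/dt = 0: 0.00694·228 - 0.339 = 0.0125C*, so C* = 1.25/0.0125 = 99.7.

B* ≈ 228, H* ≈ 11.9, C* ≈ 99.7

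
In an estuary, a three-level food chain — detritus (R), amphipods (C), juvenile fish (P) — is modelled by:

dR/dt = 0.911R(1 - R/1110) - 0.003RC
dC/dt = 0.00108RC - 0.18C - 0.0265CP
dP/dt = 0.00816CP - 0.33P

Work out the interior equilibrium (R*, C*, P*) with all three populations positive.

From dP/dt = 0: 0.00816C* = 0.33, so C* = 40.4.
From dR/dt = 0: 0.911(1 - R*/1110) = 0.003·40.4, giving R* = 1110·(1 - 0.133) = 962.
From dC/dt = 0: 0.00108·962 - 0.18 = 0.0265P*, so P* = 0.859/0.0265 = 32.4.

R* ≈ 962, C* ≈ 40.4, P* ≈ 32.4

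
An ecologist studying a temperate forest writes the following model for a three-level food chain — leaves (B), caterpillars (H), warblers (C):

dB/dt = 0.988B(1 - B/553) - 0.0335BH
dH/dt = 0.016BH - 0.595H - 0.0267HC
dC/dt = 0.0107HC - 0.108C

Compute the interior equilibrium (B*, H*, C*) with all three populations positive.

B* ≈ 364, H* ≈ 10.1, C* ≈ 196

From dC/dt = 0: 0.0107H* = 0.108, so H* = 10.1.
From dB/dt = 0: 0.988(1 - B*/553) = 0.0335·10.1, giving B* = 553·(1 - 0.342) = 364.
From dH/dt = 0: 0.016·364 - 0.595 = 0.0267C*, so C* = 5.22/0.0267 = 196.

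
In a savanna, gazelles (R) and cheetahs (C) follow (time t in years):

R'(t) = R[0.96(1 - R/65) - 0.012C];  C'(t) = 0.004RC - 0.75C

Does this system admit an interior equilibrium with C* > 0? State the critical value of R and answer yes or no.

The predator equation gives dC/dt > 0 only when R > 0.75/0.004 = 188.
Without the predator, R → K = 65. Since 65 < 188, the predator cannot invade.

Threshold R = 188; K < 188, so no, the predator goes extinct.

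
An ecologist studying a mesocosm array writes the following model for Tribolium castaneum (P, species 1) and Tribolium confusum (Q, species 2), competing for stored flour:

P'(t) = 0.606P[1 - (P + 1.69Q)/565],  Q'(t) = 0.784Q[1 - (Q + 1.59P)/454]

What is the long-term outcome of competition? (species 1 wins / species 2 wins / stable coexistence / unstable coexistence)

unstable coexistence (outcome depends on initial conditions)

Compare the nullcline intercepts: K1/α12 = 565/1.69 = 334 < K2 = 454; K2/α21 = 454/1.59 = 286 < K1 = 565.
Since both are reversed, neither can invade when rare; the interior point is a saddle.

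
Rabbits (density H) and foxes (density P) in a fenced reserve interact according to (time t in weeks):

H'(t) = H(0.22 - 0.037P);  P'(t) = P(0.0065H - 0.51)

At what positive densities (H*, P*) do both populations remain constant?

H* ≈ 78.5, P* ≈ 5.95

Set dP/dt = 0 with P > 0: 0.0065H - 0.51 = 0, so H* = 0.51/0.0065 = 78.5.
Set dH/dt = 0 with H > 0: 0.22 - 0.037P = 0, so P* = 0.22/0.037 = 5.95.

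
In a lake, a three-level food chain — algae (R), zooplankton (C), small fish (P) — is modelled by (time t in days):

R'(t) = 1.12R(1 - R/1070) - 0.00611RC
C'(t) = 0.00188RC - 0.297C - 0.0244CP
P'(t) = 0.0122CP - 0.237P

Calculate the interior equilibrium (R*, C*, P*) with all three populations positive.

R* ≈ 957, C* ≈ 19.4, P* ≈ 61.5

From dP/dt = 0: 0.0122C* = 0.237, so C* = 19.4.
From dR/dt = 0: 1.12(1 - R*/1070) = 0.00611·19.4, giving R* = 1070·(1 - 0.106) = 957.
From dC/dt = 0: 0.00188·957 - 0.297 = 0.0244P*, so P* = 1.5/0.0244 = 61.5.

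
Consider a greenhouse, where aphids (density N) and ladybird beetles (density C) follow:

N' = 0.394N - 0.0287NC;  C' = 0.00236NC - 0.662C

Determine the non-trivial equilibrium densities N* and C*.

N* ≈ 281, C* ≈ 13.7

Set dC/dt = 0 with C > 0: 0.00236N - 0.662 = 0, so N* = 0.662/0.00236 = 281.
Set dN/dt = 0 with N > 0: 0.394 - 0.0287C = 0, so C* = 0.394/0.0287 = 13.7.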